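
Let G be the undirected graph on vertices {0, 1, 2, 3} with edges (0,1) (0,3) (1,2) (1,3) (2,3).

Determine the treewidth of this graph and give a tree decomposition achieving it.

Treewidth 2.
One optimal decomposition is:
Bags: B1 = {0, 1, 3}  B2 = {1, 2, 3}
Tree: B1–B2

Each bag holds 3 vertices, so the decomposition has width 2, which upper-bounds the treewidth. For the lower bound, the 3 vertices {0, 1, 3} are pairwise adjacent, and any tree decomposition puts a clique entirely inside one bag — forcing width ≥ 2. The upper and lower bounds meet at 2, so that is the treewidth.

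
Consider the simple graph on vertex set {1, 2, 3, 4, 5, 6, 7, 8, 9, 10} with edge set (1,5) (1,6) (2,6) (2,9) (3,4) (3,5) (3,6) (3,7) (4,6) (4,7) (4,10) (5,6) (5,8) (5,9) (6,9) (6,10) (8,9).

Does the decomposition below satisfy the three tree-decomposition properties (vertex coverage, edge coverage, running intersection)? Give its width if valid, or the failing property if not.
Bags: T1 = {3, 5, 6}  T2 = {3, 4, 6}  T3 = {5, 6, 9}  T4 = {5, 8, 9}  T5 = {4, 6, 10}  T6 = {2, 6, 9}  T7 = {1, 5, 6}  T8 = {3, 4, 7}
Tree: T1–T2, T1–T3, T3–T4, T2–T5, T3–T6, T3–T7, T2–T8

Yes; width 2.

Checking the three conditions: (i) the bags cover all of {1, 2, 3, 4, 5, 6, 7, 8, 9, 10}; (ii) for each edge, some bag contains both endpoints; (iii) the bags containing any fixed vertex form a subtree. All hold, so the decomposition is valid with width 3 − 1 = 2.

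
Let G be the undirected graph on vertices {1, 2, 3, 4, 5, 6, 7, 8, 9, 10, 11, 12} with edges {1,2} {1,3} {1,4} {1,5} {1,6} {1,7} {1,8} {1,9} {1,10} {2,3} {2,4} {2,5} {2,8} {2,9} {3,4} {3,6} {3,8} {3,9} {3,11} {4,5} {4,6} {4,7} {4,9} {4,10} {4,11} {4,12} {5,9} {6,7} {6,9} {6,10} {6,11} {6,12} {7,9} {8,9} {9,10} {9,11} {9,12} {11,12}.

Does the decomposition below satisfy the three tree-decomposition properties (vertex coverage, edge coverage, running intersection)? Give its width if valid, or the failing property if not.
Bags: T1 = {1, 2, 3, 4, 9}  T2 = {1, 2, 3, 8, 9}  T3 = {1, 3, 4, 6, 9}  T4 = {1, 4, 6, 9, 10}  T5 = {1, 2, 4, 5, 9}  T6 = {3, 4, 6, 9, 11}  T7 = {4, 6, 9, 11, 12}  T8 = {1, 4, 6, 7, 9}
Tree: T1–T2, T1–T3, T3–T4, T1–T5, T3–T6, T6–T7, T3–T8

Vertex coverage: the bags together contain {1, 2, 3, 4, 5, 6, 7, 8, 9, 10, 11, 12}, the full vertex set. Edge coverage: each edge of G has both endpoints in at least one bag. Running intersection: for every vertex, the bags containing it form a connected subtree. All three properties hold, so this is a valid tree decomposition of width max|bag| − 1 = 4, and hence tw(G) ≤ 4.

Yes; width 4.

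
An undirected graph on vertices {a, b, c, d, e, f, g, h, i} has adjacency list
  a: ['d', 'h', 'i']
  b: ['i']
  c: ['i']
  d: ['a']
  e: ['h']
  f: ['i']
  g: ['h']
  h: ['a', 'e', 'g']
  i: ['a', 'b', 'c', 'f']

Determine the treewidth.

1

A width-1 tree decomposition is:
Bags: B1 = {f, i}  B2 = {a, i}  B3 = {c, i}  B4 = {a, h}  B5 = {e, h}  B6 = {a, d}  B7 = {b, i}  B8 = {g, h}
Tree: B1–B2, B2–B3, B2–B4, B4–B5, B4–B6, B1–B7, B4–B8
The largest bag has 2 vertices, giving width 1; this decomposition certifies tw(G) ≤ 1. Any graph with an edge has treewidth ≥ 1, and G has the edge f–i. Hence tw(G) = 1 exactly.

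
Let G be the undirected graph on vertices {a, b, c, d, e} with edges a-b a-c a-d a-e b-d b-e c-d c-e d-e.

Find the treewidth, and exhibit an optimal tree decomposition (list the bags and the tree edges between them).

Every bag has size at most 4, so the width is 4 − 1 = 3 and tw(G) ≤ 3. Conversely, {a, c, d, e} is a clique of size 4, and the vertices of any clique must share a bag in every tree decomposition; so some bag has ≥ 4 vertices and tw(G) ≥ 3. Hence tw(G) = 3 exactly.

Treewidth 3.
One optimal decomposition is:
Bags: B1 = {a, c, d, e}  B2 = {a, b, d, e}
Tree: B1–B2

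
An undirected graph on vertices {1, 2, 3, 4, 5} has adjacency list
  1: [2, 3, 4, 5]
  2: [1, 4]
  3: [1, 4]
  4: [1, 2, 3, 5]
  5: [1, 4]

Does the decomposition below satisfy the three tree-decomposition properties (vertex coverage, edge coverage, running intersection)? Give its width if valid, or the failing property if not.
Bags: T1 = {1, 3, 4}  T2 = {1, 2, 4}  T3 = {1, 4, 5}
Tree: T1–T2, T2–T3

Vertex coverage: the bags together contain {1, 2, 3, 4, 5}, the full vertex set. Edge coverage: each edge of G has both endpoints in at least one bag. Running intersection: for every vertex, the bags containing it form a connected subtree. All three properties hold, so this is a valid tree decomposition of width max|bag| − 1 = 2, and hence tw(G) ≤ 2.

Yes; width 2.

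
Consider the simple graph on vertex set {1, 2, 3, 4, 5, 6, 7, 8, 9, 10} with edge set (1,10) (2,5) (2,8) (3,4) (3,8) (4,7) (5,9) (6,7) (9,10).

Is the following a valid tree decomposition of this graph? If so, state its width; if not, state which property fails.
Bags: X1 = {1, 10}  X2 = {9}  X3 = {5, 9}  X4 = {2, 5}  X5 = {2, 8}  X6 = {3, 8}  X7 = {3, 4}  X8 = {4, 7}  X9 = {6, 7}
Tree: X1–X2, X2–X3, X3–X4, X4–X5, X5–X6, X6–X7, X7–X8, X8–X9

A tree decomposition must satisfy three properties: every vertex lies in some bag; for every edge, both endpoints lie together in some bag; and for every vertex, the bags containing it form a connected subtree. Here edge (10,9) lies in no bag, so the decomposition is invalid.

No — edge (10,9) lies in no bag.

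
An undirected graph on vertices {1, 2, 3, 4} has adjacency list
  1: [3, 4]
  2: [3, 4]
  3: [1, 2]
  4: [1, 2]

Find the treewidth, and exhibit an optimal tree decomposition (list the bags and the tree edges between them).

Each bag holds 3 vertices, so the decomposition has width 2, which upper-bounds the treewidth. The edges 1–4–2–3–1 form a cycle, so G is not a tree and its treewidth is at least 2. Hence tw(G) = 2 exactly.

Treewidth 2.
One such decomposition:
Bags: B1 = {1, 2, 4}  B2 = {1, 2, 3}
Tree: B1–B2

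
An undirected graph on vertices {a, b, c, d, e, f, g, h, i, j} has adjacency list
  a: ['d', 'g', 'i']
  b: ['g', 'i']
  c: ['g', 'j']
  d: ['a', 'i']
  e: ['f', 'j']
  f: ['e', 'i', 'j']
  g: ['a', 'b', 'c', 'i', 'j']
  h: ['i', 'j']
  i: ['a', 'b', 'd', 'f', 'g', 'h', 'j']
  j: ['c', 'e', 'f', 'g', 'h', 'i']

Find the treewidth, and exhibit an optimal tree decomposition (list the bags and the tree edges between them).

Every bag has size at most 3, so the width is 3 − 1 = 2 and tw(G) ≤ 2. Conversely, {e, f, j} is a clique of size 3, and the vertices of any clique must share a bag in every tree decomposition; so some bag has ≥ 3 vertices and tw(G) ≥ 2. Hence tw(G) = 2 exactly.

Treewidth 2.
Bags: B1 = {a, g, i}  B2 = {g, i, j}  B3 = {a, d, i}  B4 = {c, g, j}  B5 = {f, i, j}  B6 = {h, i, j}  B7 = {e, f, j}  B8 = {b, g, i}
Tree: B1–B2, B1–B3, B2–B4, B2–B5, B5–B6, B5–B7, B2–B8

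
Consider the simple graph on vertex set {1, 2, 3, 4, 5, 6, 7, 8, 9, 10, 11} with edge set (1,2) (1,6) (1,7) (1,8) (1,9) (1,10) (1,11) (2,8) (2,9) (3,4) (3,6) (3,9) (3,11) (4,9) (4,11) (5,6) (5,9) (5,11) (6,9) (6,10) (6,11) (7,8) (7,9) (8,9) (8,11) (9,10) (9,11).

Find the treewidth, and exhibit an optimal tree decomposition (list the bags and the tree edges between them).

Treewidth 3.
One such decomposition:
Bags: B1 = {1, 6, 9, 11}  B2 = {1, 8, 9, 11}  B3 = {1, 7, 8, 9}  B4 = {3, 6, 9, 11}  B5 = {3, 4, 9, 11}  B6 = {5, 6, 9, 11}  B7 = {1, 6, 9, 10}  B8 = {1, 2, 8, 9}
Tree: B1–B2, B2–B3, B1–B4, B4–B5, B4–B6, B1–B7, B3–B8

Each bag holds 4 vertices, so the decomposition has width 3, which upper-bounds the treewidth. Conversely, {1, 2, 8, 9} is a clique of size 4, and the vertices of any clique must share a bag in every tree decomposition; so some bag has ≥ 4 vertices and tw(G) ≥ 3. Hence tw(G) = 3 exactly.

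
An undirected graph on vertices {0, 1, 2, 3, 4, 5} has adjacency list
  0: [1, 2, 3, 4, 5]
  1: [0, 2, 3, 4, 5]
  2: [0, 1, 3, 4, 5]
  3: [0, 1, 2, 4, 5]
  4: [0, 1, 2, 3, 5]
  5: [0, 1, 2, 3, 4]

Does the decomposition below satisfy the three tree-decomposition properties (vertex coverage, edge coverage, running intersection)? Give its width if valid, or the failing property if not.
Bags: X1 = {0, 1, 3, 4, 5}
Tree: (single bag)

A tree decomposition must satisfy three properties: every vertex lies in some bag; for every edge, both endpoints lie together in some bag; and for every vertex, the bags containing it form a connected subtree. Here vertex 2 appears in no bag, so the decomposition is invalid.

No — vertex 2 appears in no bag.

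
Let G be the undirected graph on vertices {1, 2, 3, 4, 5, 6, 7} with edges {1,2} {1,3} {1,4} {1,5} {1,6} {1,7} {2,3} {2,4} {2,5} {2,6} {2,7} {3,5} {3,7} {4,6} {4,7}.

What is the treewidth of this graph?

A width-3 tree decomposition is:
Bags: B1 = {1, 2, 4, 7}  B2 = {1, 2, 4, 6}  B3 = {1, 2, 3, 7}  B4 = {1, 2, 3, 5}
Tree: B1–B2, B1–B3, B3–B4
The largest bag has 4 vertices, giving width 3; this decomposition certifies tw(G) ≤ 3. On the other hand G contains the 4-clique {1, 2, 3, 5}. A clique must lie in a single bag of any decomposition, so no decomposition can have width below 3. The upper and lower bounds meet at 3, so that is the treewidth.

3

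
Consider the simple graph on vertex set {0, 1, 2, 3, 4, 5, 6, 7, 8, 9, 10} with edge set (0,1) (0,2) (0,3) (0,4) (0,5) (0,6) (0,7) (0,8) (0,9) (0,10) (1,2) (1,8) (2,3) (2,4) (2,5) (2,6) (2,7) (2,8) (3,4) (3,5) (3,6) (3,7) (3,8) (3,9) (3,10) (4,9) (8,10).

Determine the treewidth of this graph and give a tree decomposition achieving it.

Treewidth 3.
One such decomposition:
Bags: B1 = {0, 2, 3, 6}  B2 = {0, 2, 3, 8}  B3 = {0, 2, 3, 4}  B4 = {0, 3, 4, 9}  B5 = {0, 2, 3, 5}  B6 = {0, 3, 8, 10}  B7 = {0, 1, 2, 8}  B8 = {0, 2, 3, 7}
Tree: B1–B2, B1–B3, B3–B4, B1–B5, B2–B6, B2–B7, B2–B8

Every bag has size at most 4, so the width is 4 − 1 = 3 and tw(G) ≤ 3. On the other hand G contains the 4-clique {0, 1, 2, 8}. A clique must lie in a single bag of any decomposition, so no decomposition can have width below 3. The upper and lower bounds meet at 3, so that is the treewidth.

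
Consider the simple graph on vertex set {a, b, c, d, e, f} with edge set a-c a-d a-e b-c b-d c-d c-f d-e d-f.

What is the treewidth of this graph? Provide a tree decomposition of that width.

Each bag holds 3 vertices, so the decomposition has width 2, which upper-bounds the treewidth. On the other hand G contains the 3-clique {a, d, e}. A clique must lie in a single bag of any decomposition, so no decomposition can have width below 2. The upper and lower bounds meet at 2, so that is the treewidth.

Treewidth 2.
One such decomposition:
Bags: B1 = {a, c, d}  B2 = {c, d, f}  B3 = {a, d, e}  B4 = {b, c, d}
Tree: B1–B2, B1–B3, B2–B4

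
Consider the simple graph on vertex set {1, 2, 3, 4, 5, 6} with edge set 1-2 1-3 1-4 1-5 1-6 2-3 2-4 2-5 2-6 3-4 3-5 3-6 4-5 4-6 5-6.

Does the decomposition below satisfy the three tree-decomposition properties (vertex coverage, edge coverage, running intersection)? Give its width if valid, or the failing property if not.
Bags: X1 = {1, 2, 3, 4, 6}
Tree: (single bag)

A tree decomposition must satisfy three properties: every vertex lies in some bag; for every edge, both endpoints lie together in some bag; and for every vertex, the bags containing it form a connected subtree. Here vertex 5 appears in no bag, so the decomposition is invalid.

No — vertex 5 appears in no bag.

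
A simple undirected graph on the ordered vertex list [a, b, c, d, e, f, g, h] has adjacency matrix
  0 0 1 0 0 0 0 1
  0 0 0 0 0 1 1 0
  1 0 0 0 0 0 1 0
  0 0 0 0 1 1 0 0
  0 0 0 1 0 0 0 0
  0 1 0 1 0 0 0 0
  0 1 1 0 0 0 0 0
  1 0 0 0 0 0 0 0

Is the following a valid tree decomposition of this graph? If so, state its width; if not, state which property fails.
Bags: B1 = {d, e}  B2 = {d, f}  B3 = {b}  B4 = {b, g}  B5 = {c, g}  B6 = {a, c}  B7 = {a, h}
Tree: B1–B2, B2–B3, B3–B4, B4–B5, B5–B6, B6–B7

A tree decomposition must satisfy three properties: every vertex lies in some bag; for every edge, both endpoints lie together in some bag; and for every vertex, the bags containing it form a connected subtree. Here edge (f,b) lies in no bag, so the decomposition is invalid.

No — edge (f,b) lies in no bag.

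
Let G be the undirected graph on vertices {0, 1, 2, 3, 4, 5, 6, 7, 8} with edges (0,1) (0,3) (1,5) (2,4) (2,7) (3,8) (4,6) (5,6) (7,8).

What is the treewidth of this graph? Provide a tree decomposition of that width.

Treewidth 2.
One optimal decomposition is:
Bags: B1 = {3, 7, 8}  B2 = {0, 3, 7}  B3 = {0, 1, 7}  B4 = {1, 5, 7}  B5 = {5, 6, 7}  B6 = {4, 6, 7}  B7 = {2, 4, 7}
Tree: B1–B2, B2–B3, B3–B4, B4–B5, B5–B6, B6–B7

Each bag holds 3 vertices, so the decomposition has width 2, which upper-bounds the treewidth. For the lower bound, G contains the cycle 7–8–3–0–1–5–6–4–2–7, so G is not a forest; only forests have treewidth ≤ 1, hence tw(G) ≥ 2. Therefore the treewidth is 2.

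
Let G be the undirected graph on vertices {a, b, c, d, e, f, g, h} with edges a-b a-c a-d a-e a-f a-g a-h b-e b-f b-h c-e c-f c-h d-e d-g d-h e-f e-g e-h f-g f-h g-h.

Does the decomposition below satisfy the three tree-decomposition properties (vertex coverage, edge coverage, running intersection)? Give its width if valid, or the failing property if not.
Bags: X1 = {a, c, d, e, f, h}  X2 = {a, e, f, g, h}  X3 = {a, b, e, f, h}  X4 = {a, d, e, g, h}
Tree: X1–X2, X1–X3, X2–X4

No — bags containing vertex d are not connected in the tree.

A tree decomposition must satisfy three properties: every vertex lies in some bag; for every edge, both endpoints lie together in some bag; and for every vertex, the bags containing it form a connected subtree. Here bags containing vertex d are not connected in the tree, so the decomposition is invalid.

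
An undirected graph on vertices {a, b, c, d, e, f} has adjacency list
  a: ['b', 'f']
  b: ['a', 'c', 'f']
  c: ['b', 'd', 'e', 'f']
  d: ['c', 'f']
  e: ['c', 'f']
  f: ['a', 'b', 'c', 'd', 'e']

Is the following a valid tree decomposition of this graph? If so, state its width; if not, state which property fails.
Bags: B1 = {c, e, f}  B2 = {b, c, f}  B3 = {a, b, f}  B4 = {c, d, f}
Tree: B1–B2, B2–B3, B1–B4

Vertex coverage: the bags together contain {a, b, c, d, e, f}, the full vertex set. Edge coverage: each edge of G has both endpoints in at least one bag. Running intersection: for every vertex, the bags containing it form a connected subtree. All three properties hold, so this is a valid tree decomposition of width max|bag| − 1 = 2, and hence tw(G) ≤ 2.

Yes; width 2.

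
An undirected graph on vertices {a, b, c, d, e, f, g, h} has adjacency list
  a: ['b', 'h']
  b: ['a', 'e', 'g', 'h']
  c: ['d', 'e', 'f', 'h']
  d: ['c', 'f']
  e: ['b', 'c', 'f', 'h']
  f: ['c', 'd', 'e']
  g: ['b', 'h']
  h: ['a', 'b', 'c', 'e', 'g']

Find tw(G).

2

A width-2 tree decomposition is:
Bags: B1 = {c, e, h}  B2 = {c, e, f}  B3 = {b, e, h}  B4 = {b, g, h}  B5 = {c, d, f}  B6 = {a, b, h}
Tree: B1–B2, B1–B3, B3–B4, B2–B5, B3–B6
Each bag holds 3 vertices, so the decomposition has width 2, which upper-bounds the treewidth. Conversely, {c, d, f} is a clique of size 3, and the vertices of any clique must share a bag in every tree decomposition; so some bag has ≥ 3 vertices and tw(G) ≥ 2. Hence tw(G) = 2 exactly.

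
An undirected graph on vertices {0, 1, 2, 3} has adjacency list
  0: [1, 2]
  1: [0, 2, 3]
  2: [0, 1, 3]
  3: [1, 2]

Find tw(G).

A width-2 tree decomposition is:
Bags: B1 = {1, 2, 3}  B2 = {0, 1, 2}
Tree: B1–B2
The largest bag has 3 vertices, giving width 2; this decomposition certifies tw(G) ≤ 2. For the lower bound, the 3 vertices {0, 1, 2} are pairwise adjacent, and any tree decomposition puts a clique entirely inside one bag — forcing width ≥ 2. Hence tw(G) = 2 exactly.

2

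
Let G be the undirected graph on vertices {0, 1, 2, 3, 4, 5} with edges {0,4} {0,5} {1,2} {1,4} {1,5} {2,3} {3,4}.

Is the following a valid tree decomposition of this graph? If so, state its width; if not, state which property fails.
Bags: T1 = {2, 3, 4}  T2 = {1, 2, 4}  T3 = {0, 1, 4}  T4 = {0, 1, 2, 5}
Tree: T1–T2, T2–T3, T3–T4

A tree decomposition must satisfy three properties: every vertex lies in some bag; for every edge, both endpoints lie together in some bag; and for every vertex, the bags containing it form a connected subtree. Here bags containing vertex 2 are not connected in the tree, so the decomposition is invalid.

No — bags containing vertex 2 are not connected in the tree.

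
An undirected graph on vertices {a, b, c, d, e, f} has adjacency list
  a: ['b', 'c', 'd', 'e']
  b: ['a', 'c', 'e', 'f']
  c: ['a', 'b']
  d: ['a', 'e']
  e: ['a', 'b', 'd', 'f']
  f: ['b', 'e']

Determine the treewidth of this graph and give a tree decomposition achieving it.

Treewidth 2.
One optimal decomposition is:
Bags: B1 = {a, d, e}  B2 = {a, b, e}  B3 = {b, e, f}  B4 = {a, b, c}
Tree: B1–B2, B2–B3, B2–B4

Every bag has size at most 3, so the width is 3 − 1 = 2 and tw(G) ≤ 2. On the other hand G contains the 3-clique {a, d, e}. A clique must lie in a single bag of any decomposition, so no decomposition can have width below 2. Combining the bounds, tw(G) = 2.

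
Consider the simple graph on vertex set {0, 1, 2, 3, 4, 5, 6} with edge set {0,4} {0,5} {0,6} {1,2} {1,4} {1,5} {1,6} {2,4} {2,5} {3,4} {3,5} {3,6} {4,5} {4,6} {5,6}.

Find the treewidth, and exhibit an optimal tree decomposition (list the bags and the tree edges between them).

The largest bag has 4 vertices, giving width 3; this decomposition certifies tw(G) ≤ 3. On the other hand G contains the 4-clique {1, 2, 4, 5}. A clique must lie in a single bag of any decomposition, so no decomposition can have width below 3. Hence tw(G) = 3 exactly.

Treewidth 3.
One optimal decomposition is:
Bags: B1 = {1, 2, 4, 5}  B2 = {1, 4, 5, 6}  B3 = {3, 4, 5, 6}  B4 = {0, 4, 5, 6}
Tree: B1–B2, B2–B3, B2–B4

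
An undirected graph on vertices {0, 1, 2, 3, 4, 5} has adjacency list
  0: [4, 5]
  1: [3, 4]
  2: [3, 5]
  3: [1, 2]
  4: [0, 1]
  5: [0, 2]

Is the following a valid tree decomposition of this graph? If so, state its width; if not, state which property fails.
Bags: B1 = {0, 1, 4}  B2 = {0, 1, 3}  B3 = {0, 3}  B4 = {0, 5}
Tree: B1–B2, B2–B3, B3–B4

A tree decomposition must satisfy three properties: every vertex lies in some bag; for every edge, both endpoints lie together in some bag; and for every vertex, the bags containing it form a connected subtree. Here vertex 2 appears in no bag, so the decomposition is invalid.

No — vertex 2 appears in no bag.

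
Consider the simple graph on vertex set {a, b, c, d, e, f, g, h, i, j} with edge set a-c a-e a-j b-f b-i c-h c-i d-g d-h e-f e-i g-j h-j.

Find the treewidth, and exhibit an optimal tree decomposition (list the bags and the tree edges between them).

Treewidth 2.
One such decomposition:
Bags: B1 = {b, f, i}  B2 = {e, f, i}  B3 = {c, e, i}  B4 = {a, c, e}  B5 = {a, c, h}  B6 = {a, h, j}  B7 = {d, h, j}  B8 = {d, g, j}
Tree: B1–B2, B2–B3, B3–B4, B4–B5, B5–B6, B6–B7, B7–B8

Each bag holds 3 vertices, so the decomposition has width 2, which upper-bounds the treewidth. The edges b–f–e–i–b form a cycle, so G is not a tree and its treewidth is at least 2. Therefore the treewidth is 2.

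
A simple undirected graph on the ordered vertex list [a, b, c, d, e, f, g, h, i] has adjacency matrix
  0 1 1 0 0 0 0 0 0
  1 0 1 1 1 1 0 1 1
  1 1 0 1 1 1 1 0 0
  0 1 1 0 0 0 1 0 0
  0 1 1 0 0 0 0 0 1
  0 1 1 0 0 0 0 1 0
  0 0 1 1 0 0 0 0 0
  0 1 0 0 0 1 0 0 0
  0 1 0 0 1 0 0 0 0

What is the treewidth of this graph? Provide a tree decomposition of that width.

Treewidth 2.
One optimal decomposition is:
Bags: B1 = {b, c, f}  B2 = {b, f, h}  B3 = {b, c, d}  B4 = {a, b, c}  B5 = {b, c, e}  B6 = {c, d, g}  B7 = {b, e, i}
Tree: B1–B2, B1–B3, B3–B4, B3–B5, B3–B6, B5–B7

Each bag holds 3 vertices, so the decomposition has width 2, which upper-bounds the treewidth. On the other hand G contains the 3-clique {c, d, g}. A clique must lie in a single bag of any decomposition, so no decomposition can have width below 2. Combining the bounds, tw(G) = 2.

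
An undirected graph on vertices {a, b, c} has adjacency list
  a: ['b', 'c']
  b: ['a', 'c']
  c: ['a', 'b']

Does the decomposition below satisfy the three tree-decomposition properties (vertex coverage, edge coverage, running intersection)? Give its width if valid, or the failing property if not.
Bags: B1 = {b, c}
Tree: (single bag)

No — vertex a appears in no bag.

A tree decomposition must satisfy three properties: every vertex lies in some bag; for every edge, both endpoints lie together in some bag; and for every vertex, the bags containing it form a connected subtree. Here vertex a appears in no bag, so the decomposition is invalid.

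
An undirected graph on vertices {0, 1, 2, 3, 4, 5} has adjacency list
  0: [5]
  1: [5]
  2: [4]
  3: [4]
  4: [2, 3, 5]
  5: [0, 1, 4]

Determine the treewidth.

1

A width-1 tree decomposition is:
Bags: B1 = {4, 5}  B2 = {3, 4}  B3 = {0, 5}  B4 = {1, 5}  B5 = {2, 4}
Tree: B1–B2, B1–B3, B1–B4, B1–B5
Each bag holds 2 vertices, so the decomposition has width 1, which upper-bounds the treewidth. Since G has at least one edge (e.g. 4–5), it is not an edgeless graph, so tw(G) ≥ 1. Hence tw(G) = 1 exactly.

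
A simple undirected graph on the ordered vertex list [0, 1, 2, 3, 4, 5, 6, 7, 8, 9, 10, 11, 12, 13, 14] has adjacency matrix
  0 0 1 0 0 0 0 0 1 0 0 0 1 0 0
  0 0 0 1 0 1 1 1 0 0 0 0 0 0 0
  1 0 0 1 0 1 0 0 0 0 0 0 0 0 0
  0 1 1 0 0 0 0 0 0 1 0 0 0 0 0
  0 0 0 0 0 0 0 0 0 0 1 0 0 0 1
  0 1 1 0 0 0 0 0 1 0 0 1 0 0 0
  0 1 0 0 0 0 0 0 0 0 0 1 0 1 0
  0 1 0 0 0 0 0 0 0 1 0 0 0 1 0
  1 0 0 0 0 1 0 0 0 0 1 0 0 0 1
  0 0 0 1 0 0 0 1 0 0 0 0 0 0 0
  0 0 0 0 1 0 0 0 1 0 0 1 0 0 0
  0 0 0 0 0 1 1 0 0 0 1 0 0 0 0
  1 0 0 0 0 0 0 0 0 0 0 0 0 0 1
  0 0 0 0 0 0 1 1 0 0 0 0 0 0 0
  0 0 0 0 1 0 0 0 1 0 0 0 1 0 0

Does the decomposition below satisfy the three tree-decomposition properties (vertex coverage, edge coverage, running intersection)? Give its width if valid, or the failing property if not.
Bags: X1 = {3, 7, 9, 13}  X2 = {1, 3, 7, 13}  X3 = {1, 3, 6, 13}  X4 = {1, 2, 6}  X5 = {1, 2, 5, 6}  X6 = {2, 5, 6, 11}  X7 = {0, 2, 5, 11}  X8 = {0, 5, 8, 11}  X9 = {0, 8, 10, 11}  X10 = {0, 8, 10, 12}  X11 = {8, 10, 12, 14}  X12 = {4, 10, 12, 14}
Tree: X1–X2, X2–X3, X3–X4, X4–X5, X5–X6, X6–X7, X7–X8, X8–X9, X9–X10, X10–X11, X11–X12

No — edge (3,2) lies in no bag.

A tree decomposition must satisfy three properties: every vertex lies in some bag; for every edge, both endpoints lie together in some bag; and for every vertex, the bags containing it form a connected subtree. Here edge (3,2) lies in no bag, so the decomposition is invalid.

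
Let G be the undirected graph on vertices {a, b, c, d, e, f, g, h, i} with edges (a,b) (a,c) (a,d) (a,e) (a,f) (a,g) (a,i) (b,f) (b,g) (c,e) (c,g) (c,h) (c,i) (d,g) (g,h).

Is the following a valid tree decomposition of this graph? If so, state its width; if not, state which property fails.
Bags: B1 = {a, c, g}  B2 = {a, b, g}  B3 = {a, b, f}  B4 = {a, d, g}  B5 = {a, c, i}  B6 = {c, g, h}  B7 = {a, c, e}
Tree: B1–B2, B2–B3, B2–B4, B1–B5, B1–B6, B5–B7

Yes; width 2.

Vertex coverage: the bags together contain {a, b, c, d, e, f, g, h, i}, the full vertex set. Edge coverage: each edge of G has both endpoints in at least one bag. Running intersection: for every vertex, the bags containing it form a connected subtree. All three properties hold, so this is a valid tree decomposition of width max|bag| − 1 = 2, and hence tw(G) ≤ 2.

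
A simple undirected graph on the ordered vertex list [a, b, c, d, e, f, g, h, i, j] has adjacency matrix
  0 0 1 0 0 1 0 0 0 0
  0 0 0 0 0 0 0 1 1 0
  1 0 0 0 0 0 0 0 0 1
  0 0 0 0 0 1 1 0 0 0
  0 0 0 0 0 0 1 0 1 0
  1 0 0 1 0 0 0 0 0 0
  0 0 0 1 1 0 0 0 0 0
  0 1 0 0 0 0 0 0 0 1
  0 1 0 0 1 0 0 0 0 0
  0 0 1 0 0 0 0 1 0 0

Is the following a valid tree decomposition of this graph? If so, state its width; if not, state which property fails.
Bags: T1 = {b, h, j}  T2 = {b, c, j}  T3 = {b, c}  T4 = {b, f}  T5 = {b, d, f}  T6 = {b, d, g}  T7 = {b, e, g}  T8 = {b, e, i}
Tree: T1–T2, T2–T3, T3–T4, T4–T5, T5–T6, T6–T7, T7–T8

A tree decomposition must satisfy three properties: every vertex lies in some bag; for every edge, both endpoints lie together in some bag; and for every vertex, the bags containing it form a connected subtree. Here vertex a appears in no bag, so the decomposition is invalid.

No — vertex a appears in no bag.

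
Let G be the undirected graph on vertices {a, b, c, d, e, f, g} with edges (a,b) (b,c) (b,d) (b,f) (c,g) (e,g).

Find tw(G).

1

A width-1 tree decomposition is:
Bags: B1 = {b, d}  B2 = {a, b}  B3 = {b, c}  B4 = {b, f}  B5 = {c, g}  B6 = {e, g}
Tree: B1–B2, B1–B3, B1–B4, B3–B5, B5–B6
Every bag has size at most 2, so the width is 2 − 1 = 1 and tw(G) ≤ 1. Any graph with an edge has treewidth ≥ 1, and G has the edge d–b. Therefore the treewidth is 1.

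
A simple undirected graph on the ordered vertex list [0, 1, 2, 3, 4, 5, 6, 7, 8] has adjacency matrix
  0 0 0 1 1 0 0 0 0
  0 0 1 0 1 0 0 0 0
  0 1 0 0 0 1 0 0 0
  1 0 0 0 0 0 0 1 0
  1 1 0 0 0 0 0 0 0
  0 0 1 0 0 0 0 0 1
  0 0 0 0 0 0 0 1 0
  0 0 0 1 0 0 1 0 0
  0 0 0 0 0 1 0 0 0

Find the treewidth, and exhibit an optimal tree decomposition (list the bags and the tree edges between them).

Each bag holds 2 vertices, so the decomposition has width 1, which upper-bounds the treewidth. Since G has at least one edge (e.g. 8–5), it is not an edgeless graph, so tw(G) ≥ 1. Combining the bounds, tw(G) = 1.

Treewidth 1.
One optimal decomposition is:
Bags: B1 = {5, 8}  B2 = {2, 5}  B3 = {1, 2}  B4 = {1, 4}  B5 = {0, 4}  B6 = {0, 3}  B7 = {3, 7}  B8 = {6, 7}
Tree: B1–B2, B2–B3, B3–B4, B4–B5, B5–B6, B6–B7, B7–B8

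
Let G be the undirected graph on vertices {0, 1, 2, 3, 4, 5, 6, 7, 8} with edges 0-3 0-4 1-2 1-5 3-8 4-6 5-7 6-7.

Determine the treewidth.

A width-1 tree decomposition is:
Bags: B1 = {1, 2}  B2 = {1, 5}  B3 = {5, 7}  B4 = {6, 7}  B5 = {4, 6}  B6 = {0, 4}  B7 = {0, 3}  B8 = {3, 8}
Tree: B1–B2, B2–B3, B3–B4, B4–B5, B5–B6, B6–B7, B7–B8
Each bag holds 2 vertices, so the decomposition has width 1, which upper-bounds the treewidth. G has an edge, so its treewidth is at least 1. Hence tw(G) = 1 exactly.

1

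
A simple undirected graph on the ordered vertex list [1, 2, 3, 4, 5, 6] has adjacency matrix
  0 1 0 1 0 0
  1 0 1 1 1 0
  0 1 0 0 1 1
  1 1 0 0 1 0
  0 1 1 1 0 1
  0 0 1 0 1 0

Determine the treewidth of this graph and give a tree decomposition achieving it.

Every bag has size at most 3, so the width is 3 − 1 = 2 and tw(G) ≤ 2. For the lower bound, the 3 vertices {2, 3, 5} are pairwise adjacent, and any tree decomposition puts a clique entirely inside one bag — forcing width ≥ 2. Therefore the treewidth is 2.

Treewidth 2.
One such decomposition:
Bags: B1 = {1, 2, 4}  B2 = {2, 4, 5}  B3 = {2, 3, 5}  B4 = {3, 5, 6}
Tree: B1–B2, B2–B3, B3–B4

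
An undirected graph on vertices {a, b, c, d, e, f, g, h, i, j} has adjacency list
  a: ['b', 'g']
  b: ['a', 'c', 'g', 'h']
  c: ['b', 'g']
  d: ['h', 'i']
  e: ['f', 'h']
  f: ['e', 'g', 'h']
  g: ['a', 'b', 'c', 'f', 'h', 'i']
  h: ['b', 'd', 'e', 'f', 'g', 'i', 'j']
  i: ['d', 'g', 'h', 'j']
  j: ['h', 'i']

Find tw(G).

A width-2 tree decomposition is:
Bags: B1 = {g, h, i}  B2 = {b, g, h}  B3 = {f, g, h}  B4 = {e, f, h}  B5 = {h, i, j}  B6 = {d, h, i}  B7 = {a, b, g}  B8 = {b, c, g}
Tree: B1–B2, B1–B3, B3–B4, B1–B5, B5–B6, B2–B7, B2–B8
Each bag holds 3 vertices, so the decomposition has width 2, which upper-bounds the treewidth. For the lower bound, the 3 vertices {d, h, i} are pairwise adjacent, and any tree decomposition puts a clique entirely inside one bag — forcing width ≥ 2. Therefore the treewidth is 2.

2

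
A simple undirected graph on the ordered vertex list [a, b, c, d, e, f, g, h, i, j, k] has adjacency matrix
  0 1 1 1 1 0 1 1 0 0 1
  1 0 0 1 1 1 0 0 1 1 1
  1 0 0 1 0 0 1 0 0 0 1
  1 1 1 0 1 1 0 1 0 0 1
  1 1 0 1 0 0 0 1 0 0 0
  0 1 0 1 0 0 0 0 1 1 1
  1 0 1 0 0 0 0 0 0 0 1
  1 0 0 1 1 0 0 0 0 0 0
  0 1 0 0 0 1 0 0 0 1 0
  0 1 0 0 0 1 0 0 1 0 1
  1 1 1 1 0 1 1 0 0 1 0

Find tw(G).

A width-3 tree decomposition is:
Bags: B1 = {b, f, j, k}  B2 = {b, d, f, k}  B3 = {a, b, d, k}  B4 = {a, c, d, k}  B5 = {a, b, d, e}  B6 = {b, f, i, j}  B7 = {a, d, e, h}  B8 = {a, c, g, k}
Tree: B1–B2, B2–B3, B3–B4, B3–B5, B1–B6, B5–B7, B4–B8
The largest bag has 4 vertices, giving width 3; this decomposition certifies tw(G) ≤ 3. On the other hand G contains the 4-clique {a, d, e, h}. A clique must lie in a single bag of any decomposition, so no decomposition can have width below 3. Therefore the treewidth is 3.

3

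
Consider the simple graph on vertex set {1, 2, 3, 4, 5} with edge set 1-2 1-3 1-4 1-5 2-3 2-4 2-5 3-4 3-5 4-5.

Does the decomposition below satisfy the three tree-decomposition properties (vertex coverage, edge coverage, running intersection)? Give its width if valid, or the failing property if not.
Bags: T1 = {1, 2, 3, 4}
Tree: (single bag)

A tree decomposition must satisfy three properties: every vertex lies in some bag; for every edge, both endpoints lie together in some bag; and for every vertex, the bags containing it form a connected subtree. Here vertex 5 appears in no bag, so the decomposition is invalid.

No — vertex 5 appears in no bag.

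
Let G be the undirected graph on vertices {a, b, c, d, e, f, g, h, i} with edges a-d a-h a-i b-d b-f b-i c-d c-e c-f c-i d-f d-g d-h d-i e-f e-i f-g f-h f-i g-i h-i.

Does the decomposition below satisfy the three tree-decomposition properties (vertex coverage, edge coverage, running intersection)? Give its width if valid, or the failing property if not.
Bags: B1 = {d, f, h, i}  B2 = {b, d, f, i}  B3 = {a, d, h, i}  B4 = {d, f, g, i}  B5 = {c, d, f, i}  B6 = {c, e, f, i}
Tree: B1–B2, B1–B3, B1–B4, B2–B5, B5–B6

Yes; width 3.

Every vertex of G appears in some bag (union = {a, b, c, d, e, f, g, h, i}); every edge is covered by a bag; and for each vertex v the set of bags containing v is connected in the bag tree. The decomposition is therefore valid. The largest bag has 4 vertices, so the width is 3.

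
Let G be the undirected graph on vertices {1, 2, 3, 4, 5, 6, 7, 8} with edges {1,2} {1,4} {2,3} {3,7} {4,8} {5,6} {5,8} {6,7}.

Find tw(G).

A width-2 tree decomposition is:
Bags: B1 = {4, 5, 8}  B2 = {4, 5, 6}  B3 = {4, 6, 7}  B4 = {3, 4, 7}  B5 = {2, 3, 4}  B6 = {1, 2, 4}
Tree: B1–B2, B2–B3, B3–B4, B4–B5, B5–B6
Every bag has size at most 3, so the width is 3 − 1 = 2 and tw(G) ≤ 2. For the lower bound, G contains the cycle 4–8–5–6–7–3–2–1–4, so G is not a forest; only forests have treewidth ≤ 1, hence tw(G) ≥ 2. Therefore the treewidth is 2.

2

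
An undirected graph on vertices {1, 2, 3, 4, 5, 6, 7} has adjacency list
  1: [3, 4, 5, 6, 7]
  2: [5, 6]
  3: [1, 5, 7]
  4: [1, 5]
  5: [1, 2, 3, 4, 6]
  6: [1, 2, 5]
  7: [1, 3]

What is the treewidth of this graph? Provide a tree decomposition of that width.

Treewidth 2.
One such decomposition:
Bags: B1 = {1, 4, 5}  B2 = {1, 5, 6}  B3 = {2, 5, 6}  B4 = {1, 3, 5}  B5 = {1, 3, 7}
Tree: B1–B2, B2–B3, B2–B4, B4–B5

The largest bag has 3 vertices, giving width 2; this decomposition certifies tw(G) ≤ 2. Conversely, {1, 3, 5} is a clique of size 3, and the vertices of any clique must share a bag in every tree decomposition; so some bag has ≥ 3 vertices and tw(G) ≥ 2. The upper and lower bounds meet at 2, so that is the treewidth.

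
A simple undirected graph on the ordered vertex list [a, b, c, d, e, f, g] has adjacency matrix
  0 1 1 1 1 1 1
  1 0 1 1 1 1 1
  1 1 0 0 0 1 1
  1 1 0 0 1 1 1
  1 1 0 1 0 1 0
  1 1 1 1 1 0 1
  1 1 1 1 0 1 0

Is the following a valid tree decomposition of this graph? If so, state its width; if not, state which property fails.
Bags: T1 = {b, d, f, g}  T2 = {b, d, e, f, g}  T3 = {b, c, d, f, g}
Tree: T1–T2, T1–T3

No — vertex a appears in no bag.

A tree decomposition must satisfy three properties: every vertex lies in some bag; for every edge, both endpoints lie together in some bag; and for every vertex, the bags containing it form a connected subtree. Here vertex a appears in no bag, so the decomposition is invalid.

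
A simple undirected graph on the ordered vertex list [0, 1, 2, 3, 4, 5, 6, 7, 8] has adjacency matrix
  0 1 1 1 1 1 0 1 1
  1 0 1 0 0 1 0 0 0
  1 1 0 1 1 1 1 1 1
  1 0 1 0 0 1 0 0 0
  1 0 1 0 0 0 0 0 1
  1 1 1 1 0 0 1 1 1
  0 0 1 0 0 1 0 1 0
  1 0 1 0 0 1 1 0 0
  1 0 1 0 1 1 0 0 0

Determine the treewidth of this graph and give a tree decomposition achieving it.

Treewidth 3.
One such decomposition:
Bags: B1 = {0, 2, 3, 5}  B2 = {0, 2, 5, 7}  B3 = {0, 2, 5, 8}  B4 = {2, 5, 6, 7}  B5 = {0, 2, 4, 8}  B6 = {0, 1, 2, 5}
Tree: B1–B2, B1–B3, B2–B4, B3–B5, B2–B6

Every bag has size at most 4, so the width is 4 − 1 = 3 and tw(G) ≤ 3. For the lower bound, the 4 vertices {0, 2, 4, 8} are pairwise adjacent, and any tree decomposition puts a clique entirely inside one bag — forcing width ≥ 3. Combining the bounds, tw(G) = 3.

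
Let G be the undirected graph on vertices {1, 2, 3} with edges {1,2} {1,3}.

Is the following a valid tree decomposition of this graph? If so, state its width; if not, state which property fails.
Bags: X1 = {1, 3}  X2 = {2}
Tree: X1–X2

A tree decomposition must satisfy three properties: every vertex lies in some bag; for every edge, both endpoints lie together in some bag; and for every vertex, the bags containing it form a connected subtree. Here edge (1,2) lies in no bag, so the decomposition is invalid.

No — edge (1,2) lies in no bag.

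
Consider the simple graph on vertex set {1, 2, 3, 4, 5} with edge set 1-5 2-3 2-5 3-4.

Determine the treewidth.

1

A width-1 tree decomposition is:
Bags: B1 = {3, 4}  B2 = {2, 3}  B3 = {2, 5}  B4 = {1, 5}
Tree: B1–B2, B2–B3, B3–B4
Each bag holds 2 vertices, so the decomposition has width 1, which upper-bounds the treewidth. Any graph with an edge has treewidth ≥ 1, and G has the edge 4–3. Combining the bounds, tw(G) = 1.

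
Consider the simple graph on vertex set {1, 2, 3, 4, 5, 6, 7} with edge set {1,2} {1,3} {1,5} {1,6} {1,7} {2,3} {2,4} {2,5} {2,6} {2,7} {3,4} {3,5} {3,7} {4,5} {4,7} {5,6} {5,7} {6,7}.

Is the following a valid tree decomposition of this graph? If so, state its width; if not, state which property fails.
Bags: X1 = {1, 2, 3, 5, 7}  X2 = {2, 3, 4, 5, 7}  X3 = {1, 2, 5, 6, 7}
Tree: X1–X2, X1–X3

Yes; width 4.

Every vertex of G appears in some bag (union = {1, 2, 3, 4, 5, 6, 7}); every edge is covered by a bag; and for each vertex v the set of bags containing v is connected in the bag tree. The decomposition is therefore valid. The largest bag has 5 vertices, so the width is 4.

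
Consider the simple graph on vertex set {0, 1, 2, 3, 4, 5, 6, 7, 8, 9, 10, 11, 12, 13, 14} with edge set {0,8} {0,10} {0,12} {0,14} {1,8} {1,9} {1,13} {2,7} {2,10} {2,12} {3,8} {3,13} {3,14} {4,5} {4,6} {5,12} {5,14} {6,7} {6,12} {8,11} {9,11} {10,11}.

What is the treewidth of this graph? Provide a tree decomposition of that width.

The largest bag has 4 vertices, giving width 3; this decomposition certifies tw(G) ≤ 3. For the lower bound: the 4 vertex sets {1,9,13}, {11}, {8}, {0,3,10,14} are disjoint, each induces a connected subgraph, and every pair is joined by at least one edge of G. Contracting each set to a single vertex therefore yields K_{4} as a minor, and since treewidth is minor-monotone, tw(G) ≥ tw(K_{4}) = 3. Therefore the treewidth is 3.

Treewidth 3.
Bags: B1 = {1, 9, 11, 13}  B2 = {1, 8, 11, 13}  B3 = {3, 8, 11, 13}  B4 = {3, 8, 10, 11}  B5 = {0, 3, 8, 10}  B6 = {0, 3, 10, 14}  B7 = {0, 2, 10, 14}  B8 = {0, 2, 12, 14}  B9 = {2, 5, 12, 14}  B10 = {2, 5, 7, 12}  B11 = {5, 6, 7, 12}  B12 = {4, 5, 6, 7}
Tree: B1–B2, B2–B3, B3–B4, B4–B5, B5–B6, B6–B7, B7–B8, B8–B9, B9–B10, B10–B11, B11–B12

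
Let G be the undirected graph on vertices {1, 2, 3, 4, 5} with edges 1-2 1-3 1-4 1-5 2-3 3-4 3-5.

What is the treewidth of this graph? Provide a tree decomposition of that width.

The largest bag has 3 vertices, giving width 2; this decomposition certifies tw(G) ≤ 2. On the other hand G contains the 3-clique {1, 2, 3}. A clique must lie in a single bag of any decomposition, so no decomposition can have width below 2. The upper and lower bounds meet at 2, so that is the treewidth.

Treewidth 2.
One optimal decomposition is:
Bags: B1 = {1, 3, 5}  B2 = {1, 3, 4}  B3 = {1, 2, 3}
Tree: B1–B2, B2–B3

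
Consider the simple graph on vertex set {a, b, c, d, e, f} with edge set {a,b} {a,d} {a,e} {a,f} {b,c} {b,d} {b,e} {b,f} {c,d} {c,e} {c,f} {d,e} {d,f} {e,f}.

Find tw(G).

A width-4 tree decomposition is:
Bags: B1 = {b, c, d, e, f}  B2 = {a, b, d, e, f}
Tree: B1–B2
Every bag has size at most 5, so the width is 5 − 1 = 4 and tw(G) ≤ 4. For the lower bound, the 5 vertices {b, c, d, e, f} are pairwise adjacent, and any tree decomposition puts a clique entirely inside one bag — forcing width ≥ 4. Hence tw(G) = 4 exactly.

4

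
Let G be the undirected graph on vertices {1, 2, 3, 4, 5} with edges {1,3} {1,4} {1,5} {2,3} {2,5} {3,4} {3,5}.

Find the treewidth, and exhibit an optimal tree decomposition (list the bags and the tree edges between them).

Every bag has size at most 3, so the width is 3 − 1 = 2 and tw(G) ≤ 2. Conversely, {1, 3, 4} is a clique of size 3, and the vertices of any clique must share a bag in every tree decomposition; so some bag has ≥ 3 vertices and tw(G) ≥ 2. Combining the bounds, tw(G) = 2.

Treewidth 2.
One optimal decomposition is:
Bags: B1 = {1, 3, 5}  B2 = {2, 3, 5}  B3 = {1, 3, 4}
Tree: B1–B2, B1–B3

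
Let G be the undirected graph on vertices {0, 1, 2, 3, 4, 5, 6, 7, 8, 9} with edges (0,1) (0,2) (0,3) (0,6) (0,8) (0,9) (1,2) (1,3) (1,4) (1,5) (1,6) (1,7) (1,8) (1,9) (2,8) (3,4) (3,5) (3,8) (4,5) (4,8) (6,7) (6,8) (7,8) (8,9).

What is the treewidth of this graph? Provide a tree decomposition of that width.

Each bag holds 4 vertices, so the decomposition has width 3, which upper-bounds the treewidth. For the lower bound, the 4 vertices {0, 1, 8, 9} are pairwise adjacent, and any tree decomposition puts a clique entirely inside one bag — forcing width ≥ 3. The upper and lower bounds meet at 3, so that is the treewidth.

Treewidth 3.
One such decomposition:
Bags: B1 = {0, 1, 3, 8}  B2 = {1, 3, 4, 8}  B3 = {0, 1, 6, 8}  B4 = {0, 1, 2, 8}  B5 = {1, 6, 7, 8}  B6 = {0, 1, 8, 9}  B7 = {1, 3, 4, 5}
Tree: B1–B2, B1–B3, B3–B4, B3–B5, B4–B6, B2–B7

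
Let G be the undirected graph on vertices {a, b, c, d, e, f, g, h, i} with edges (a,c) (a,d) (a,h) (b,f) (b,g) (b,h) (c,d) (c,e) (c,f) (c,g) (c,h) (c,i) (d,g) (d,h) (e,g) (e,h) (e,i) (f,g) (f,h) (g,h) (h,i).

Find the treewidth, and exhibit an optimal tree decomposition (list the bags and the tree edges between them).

Every bag has size at most 4, so the width is 4 − 1 = 3 and tw(G) ≤ 3. For the lower bound, the 4 vertices {c, d, g, h} are pairwise adjacent, and any tree decomposition puts a clique entirely inside one bag — forcing width ≥ 3. Hence tw(G) = 3 exactly.

Treewidth 3.
One optimal decomposition is:
Bags: B1 = {c, e, g, h}  B2 = {c, f, g, h}  B3 = {c, d, g, h}  B4 = {b, f, g, h}  B5 = {a, c, d, h}  B6 = {c, e, h, i}
Tree: B1–B2, B1–B3, B2–B4, B3–B5, B1–B6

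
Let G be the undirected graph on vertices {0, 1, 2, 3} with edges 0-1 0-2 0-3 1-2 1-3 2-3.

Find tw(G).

3

A width-3 tree decomposition is:
Bags: B1 = {0, 1, 2, 3}
Tree: (single bag)
With just one bag of size 4, the width is 4 − 1 = 3, so tw(G) ≤ 3. For the lower bound, the 4 vertices {0, 1, 2, 3} are pairwise adjacent, and any tree decomposition puts a clique entirely inside one bag — forcing width ≥ 3. The upper and lower bounds meet at 3, so that is the treewidth.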